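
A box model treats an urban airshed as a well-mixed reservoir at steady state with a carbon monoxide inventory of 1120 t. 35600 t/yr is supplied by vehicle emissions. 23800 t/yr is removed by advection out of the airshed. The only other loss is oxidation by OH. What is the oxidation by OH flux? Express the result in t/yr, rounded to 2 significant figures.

At steady state ΣF_in = ΣF_out.
ΣF_in = 35600 t/yr.
Oxidation by OH flux = ΣF_in − (23800) = 35600 − 23800 = 11800 t/yr.

12000 t/yr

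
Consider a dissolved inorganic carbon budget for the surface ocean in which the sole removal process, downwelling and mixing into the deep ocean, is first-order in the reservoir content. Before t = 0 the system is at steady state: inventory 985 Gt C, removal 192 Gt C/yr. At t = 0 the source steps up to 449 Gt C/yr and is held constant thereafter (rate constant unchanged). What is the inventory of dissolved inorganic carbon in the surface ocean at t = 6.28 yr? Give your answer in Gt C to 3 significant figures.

1920 Gt C

Residence time τ = M₀/F₀ = 5.130 yr. The eventual steady state is M_∞ = M₀·(F₁/F₀) = 985 × 449/192 = 2303.5 Gt C.
The anomaly ΔM(t) = M(t) − M_∞ decays as ΔM₀·e^(−t/τ) with ΔM₀ = 985 − 2303.5 = −1318 Gt C.
At t = 6.28 yr, e^(−t/τ) = e^(−1.224) = 0.2940, so ΔM = −387.6 Gt C and M = 2303.5 − 387.6 = 1915.8 Gt C.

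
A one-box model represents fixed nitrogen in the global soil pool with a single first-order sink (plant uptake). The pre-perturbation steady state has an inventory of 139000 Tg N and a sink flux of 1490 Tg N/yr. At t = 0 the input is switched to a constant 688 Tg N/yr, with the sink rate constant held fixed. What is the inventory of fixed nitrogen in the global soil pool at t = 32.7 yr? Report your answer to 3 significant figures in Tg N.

117000 Tg N

The sink rate constant is k = F₀/M₀ = 1490/139000 = 0.01072 yr⁻¹.
Solving dM/dt = F₁ − kM with M(0) = M₀ gives M(t) = F₁/k + (M₀ − F₁/k)·e^(−kt).
F₁/k = 688/0.01072 = 64183 Tg N; kt = 0.01072 × 32.7 = 0.3505, e^(−kt) = 0.7043.
M(32.7) = 64183 + (139000 − 64183) × 0.7043 = 64183 + 52700 = 116880 Tg N.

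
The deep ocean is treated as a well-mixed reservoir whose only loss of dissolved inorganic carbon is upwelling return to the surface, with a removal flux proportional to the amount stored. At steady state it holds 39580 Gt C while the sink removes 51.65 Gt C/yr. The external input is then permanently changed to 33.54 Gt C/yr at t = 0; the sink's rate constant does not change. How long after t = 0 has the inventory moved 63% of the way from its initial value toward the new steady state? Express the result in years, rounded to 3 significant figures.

762 yr

τ = M₀/F₀ = 39580/51.65 = 766.3 yr.
The remaining gap fraction is e^(−t/τ); 63% covered ⇒ e^(−t/τ) = 0.370.
t = −τ ln(0.370) = 766.3 × 0.9943 = 761.9 yr.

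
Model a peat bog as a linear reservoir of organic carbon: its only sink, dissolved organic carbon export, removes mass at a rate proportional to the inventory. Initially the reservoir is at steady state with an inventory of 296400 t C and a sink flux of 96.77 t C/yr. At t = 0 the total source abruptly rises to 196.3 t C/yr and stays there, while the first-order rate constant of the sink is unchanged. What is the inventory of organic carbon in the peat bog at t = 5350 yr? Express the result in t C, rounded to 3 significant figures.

548000 t C

τ = M₀/F₀ = 296400/96.77 = 3063 yr; rate constant k = 1/τ.
New steady state M_∞ = F₁/k = F₁·τ = 196.3 × 3063 = 601250 t C.
M(t) = M_∞ + (M₀ − M_∞)·e^(−t/τ); t/τ = 5350/3063 = 1.747, so e^(−t/τ) = 0.1743.
M(t) = 601250 − 304900 × 0.1743 = 548100 t C.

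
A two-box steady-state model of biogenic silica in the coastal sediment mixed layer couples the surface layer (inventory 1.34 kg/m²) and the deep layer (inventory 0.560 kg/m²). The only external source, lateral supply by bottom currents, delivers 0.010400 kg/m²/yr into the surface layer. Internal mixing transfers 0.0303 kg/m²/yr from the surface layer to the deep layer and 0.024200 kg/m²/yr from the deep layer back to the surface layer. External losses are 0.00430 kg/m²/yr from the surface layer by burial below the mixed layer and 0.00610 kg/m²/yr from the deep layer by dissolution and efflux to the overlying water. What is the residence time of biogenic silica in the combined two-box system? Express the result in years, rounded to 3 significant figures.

Residence time in the combined system uses the total inventory and the total *external* removal — internal exchanges between the two boxes cancel.
M_total = 1.34 + 0.560 = 1.9000 kg/m².
ΣF_external_out = 0.00430 + 0.00610 = 0.010400 kg/m²/yr.
τ = M_total / ΣF_ext = 1.9000 / 0.010400 = 182.7 yr.

183 yr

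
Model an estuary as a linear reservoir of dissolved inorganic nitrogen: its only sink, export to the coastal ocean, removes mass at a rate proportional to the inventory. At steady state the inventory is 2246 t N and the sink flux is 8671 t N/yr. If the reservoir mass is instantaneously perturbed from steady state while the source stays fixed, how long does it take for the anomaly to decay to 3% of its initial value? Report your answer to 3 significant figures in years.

0.908 yr

For a linear reservoir the anomaly decays as exp(−t/τ) with τ = M/F = 2246/8671 = 0.2590 yr.
exp(−t/τ) = 0.03 ⇒ t = −τ ln(0.03) = 0.2590 × 3.507 = 0.9083 yr.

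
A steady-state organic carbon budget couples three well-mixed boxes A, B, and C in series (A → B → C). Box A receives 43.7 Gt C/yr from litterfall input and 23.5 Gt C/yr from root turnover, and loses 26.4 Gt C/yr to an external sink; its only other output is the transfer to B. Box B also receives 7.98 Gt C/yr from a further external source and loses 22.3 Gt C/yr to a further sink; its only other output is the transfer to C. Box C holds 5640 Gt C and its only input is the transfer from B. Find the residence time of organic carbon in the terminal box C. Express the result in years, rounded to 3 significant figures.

Box A: F(A→B) = (43.7 + 23.5) − 26.4 = 40.800 Gt C/yr.
Box B: F(B→C) = (40.800 + 7.98) − 22.3 = 26.480 Gt C/yr.
Box C throughput = its input = 26.480 Gt C/yr; τ = 5640 / 26.480 = 213.0 yr.

213 yr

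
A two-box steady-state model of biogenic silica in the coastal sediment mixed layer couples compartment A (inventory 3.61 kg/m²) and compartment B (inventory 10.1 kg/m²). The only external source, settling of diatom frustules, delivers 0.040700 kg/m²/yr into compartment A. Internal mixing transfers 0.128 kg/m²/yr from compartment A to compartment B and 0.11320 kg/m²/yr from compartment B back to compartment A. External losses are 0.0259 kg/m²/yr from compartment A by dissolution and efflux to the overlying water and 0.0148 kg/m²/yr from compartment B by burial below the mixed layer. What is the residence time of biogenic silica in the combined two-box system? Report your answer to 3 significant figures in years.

Residence time in the combined system uses the total inventory and the total *external* removal — internal exchanges between the two boxes cancel.
M_total = 3.61 + 10.1 = 13.710 kg/m².
ΣF_external_out = 0.0259 + 0.0148 = 0.040700 kg/m²/yr.
τ = M_total / ΣF_ext = 13.710 / 0.040700 = 336.9 yr.

337 yr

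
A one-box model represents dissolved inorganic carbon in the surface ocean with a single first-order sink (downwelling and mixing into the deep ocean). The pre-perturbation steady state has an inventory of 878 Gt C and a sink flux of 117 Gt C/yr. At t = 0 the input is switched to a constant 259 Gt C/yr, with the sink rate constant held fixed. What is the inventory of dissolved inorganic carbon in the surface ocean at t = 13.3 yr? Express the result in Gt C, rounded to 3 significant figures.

1760 Gt C

Residence time τ = M₀/F₀ = 7.504 yr. The eventual steady state is M_∞ = M₀·(F₁/F₀) = 878 × 259/117 = 1943.6 Gt C.
The anomaly ΔM(t) = M(t) − M_∞ decays as ΔM₀·e^(−t/τ) with ΔM₀ = 878 − 1943.6 = −1066 Gt C.
At t = 13.3 yr, e^(−t/τ) = e^(−1.772) = 0.1699, so ΔM = −181.1 Gt C and M = 1943.6 − 181.1 = 1762.5 Gt C.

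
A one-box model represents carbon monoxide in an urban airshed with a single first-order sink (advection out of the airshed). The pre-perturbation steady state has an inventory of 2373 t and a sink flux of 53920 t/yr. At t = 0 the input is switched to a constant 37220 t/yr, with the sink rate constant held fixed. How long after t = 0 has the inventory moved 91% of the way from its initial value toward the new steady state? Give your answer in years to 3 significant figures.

τ = M₀/F₀ = 2373/53920 = 0.04401 yr.
The remaining gap fraction is e^(−t/τ); 91% covered ⇒ e^(−t/τ) = 0.0900.
t = −τ ln(0.0900) = 0.04401 × 2.408 = 0.1060 yr.

0.106 yr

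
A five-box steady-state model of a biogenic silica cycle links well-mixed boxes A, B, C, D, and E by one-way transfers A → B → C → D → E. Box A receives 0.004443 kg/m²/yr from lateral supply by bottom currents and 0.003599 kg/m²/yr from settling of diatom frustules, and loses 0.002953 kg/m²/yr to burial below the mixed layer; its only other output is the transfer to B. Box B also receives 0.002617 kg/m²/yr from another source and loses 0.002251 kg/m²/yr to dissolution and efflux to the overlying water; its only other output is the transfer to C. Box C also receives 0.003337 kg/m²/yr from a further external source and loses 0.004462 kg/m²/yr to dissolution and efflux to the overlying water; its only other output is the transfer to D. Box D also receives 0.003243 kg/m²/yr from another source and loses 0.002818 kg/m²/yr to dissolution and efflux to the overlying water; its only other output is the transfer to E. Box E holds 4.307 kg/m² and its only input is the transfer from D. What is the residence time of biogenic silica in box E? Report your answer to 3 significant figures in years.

906 yr

Box A: F(A→B) = (0.004443 + 0.003599) − 0.002953 = 0.0050890 kg/m²/yr.
Box B: F(B→C) = (0.0050890 + 0.002617) − 0.002251 = 0.0054550 kg/m²/yr.
Box C: F(C→D) = (0.0054550 + 0.003337) − 0.004462 = 0.0043300 kg/m²/yr.
Box D: F(D→E) = (0.0043300 + 0.003243) − 0.002818 = 0.0047550 kg/m²/yr.
Box E throughput = its input = 0.0047550 kg/m²/yr; τ = 4.307 / 0.0047550 = 905.8 yr.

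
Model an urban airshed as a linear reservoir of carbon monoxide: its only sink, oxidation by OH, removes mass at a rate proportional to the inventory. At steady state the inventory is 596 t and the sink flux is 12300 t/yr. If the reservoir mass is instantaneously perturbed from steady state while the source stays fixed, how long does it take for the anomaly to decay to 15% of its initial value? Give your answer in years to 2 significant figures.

For a linear reservoir the anomaly decays as exp(−t/τ) with τ = M/F = 596/12300 = 0.04846 yr.
exp(−t/τ) = 0.15 ⇒ t = −τ ln(0.15) = 0.04846 × 1.897 = 0.09193 yr.

0.092 yr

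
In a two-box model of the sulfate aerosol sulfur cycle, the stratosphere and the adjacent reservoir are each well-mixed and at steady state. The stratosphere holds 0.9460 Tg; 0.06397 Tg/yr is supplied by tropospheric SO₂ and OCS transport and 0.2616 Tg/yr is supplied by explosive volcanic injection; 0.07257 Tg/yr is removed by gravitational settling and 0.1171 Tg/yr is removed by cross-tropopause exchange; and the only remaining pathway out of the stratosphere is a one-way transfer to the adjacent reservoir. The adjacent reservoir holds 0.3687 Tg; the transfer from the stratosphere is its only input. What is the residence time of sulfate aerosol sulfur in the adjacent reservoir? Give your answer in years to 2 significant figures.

Balance the stratosphere: ΣF_in = 0.06397 + 0.2616 = 0.32557 Tg/yr.
Transfer to the adjacent reservoir = ΣF_in − (0.07257 + 0.1171) = 0.13590 Tg/yr.
At steady state the output of the adjacent reservoir equals its input, 0.13590 Tg/yr.
τ = M / F = 0.3687 / 0.13590 = 2.713 yr.

2.7 yr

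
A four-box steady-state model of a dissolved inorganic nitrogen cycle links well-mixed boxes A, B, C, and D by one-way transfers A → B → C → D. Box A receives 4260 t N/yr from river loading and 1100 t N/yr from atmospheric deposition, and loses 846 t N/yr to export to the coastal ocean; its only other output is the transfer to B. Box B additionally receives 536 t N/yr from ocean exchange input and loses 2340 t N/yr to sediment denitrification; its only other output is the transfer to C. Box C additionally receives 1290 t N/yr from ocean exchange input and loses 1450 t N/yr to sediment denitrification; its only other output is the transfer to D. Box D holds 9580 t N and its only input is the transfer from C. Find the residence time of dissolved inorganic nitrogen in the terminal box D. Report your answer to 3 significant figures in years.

Box A: F(A→B) = (4260 + 1100) − 846 = 4514.0 t N/yr.
Box B: F(B→C) = (4514.0 + 536) − 2340 = 2710.0 t N/yr.
Box C: F(C→D) = (2710.0 + 1290) − 1450 = 2550.0 t N/yr.
Box D throughput = its input = 2550.0 t N/yr; τ = 9580 / 2550.0 = 3.757 yr.

3.76 yr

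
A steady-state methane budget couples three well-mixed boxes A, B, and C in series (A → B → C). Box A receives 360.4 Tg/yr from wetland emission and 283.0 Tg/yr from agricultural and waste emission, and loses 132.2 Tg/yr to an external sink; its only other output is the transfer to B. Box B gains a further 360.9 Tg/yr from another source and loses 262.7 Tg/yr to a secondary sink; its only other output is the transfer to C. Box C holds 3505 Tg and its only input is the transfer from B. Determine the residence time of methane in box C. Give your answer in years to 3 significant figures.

5.75 yr

Box A: F(A→B) = (360.4 + 283.0) − 132.2 = 511.20 Tg/yr.
Box B: F(B→C) = (511.20 + 360.9) − 262.7 = 609.40 Tg/yr.
Box C throughput = its input = 609.40 Tg/yr; τ = 3505 / 609.40 = 5.752 yr.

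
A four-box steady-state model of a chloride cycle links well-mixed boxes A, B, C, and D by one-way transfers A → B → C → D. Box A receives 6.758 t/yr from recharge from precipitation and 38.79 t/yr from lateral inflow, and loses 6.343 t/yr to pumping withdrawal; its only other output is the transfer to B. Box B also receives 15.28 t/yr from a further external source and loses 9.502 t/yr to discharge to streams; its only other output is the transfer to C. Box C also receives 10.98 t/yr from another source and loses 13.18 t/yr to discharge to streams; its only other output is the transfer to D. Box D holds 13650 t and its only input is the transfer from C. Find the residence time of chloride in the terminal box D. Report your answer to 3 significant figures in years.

Box A: F(A→B) = (6.758 + 38.79) − 6.343 = 39.205 t/yr.
Box B: F(B→C) = (39.205 + 15.28) − 9.502 = 44.983 t/yr.
Box C: F(C→D) = (44.983 + 10.98) − 13.18 = 42.783 t/yr.
Box D throughput = its input = 42.783 t/yr; τ = 13650 / 42.783 = 319.1 yr.

319 yr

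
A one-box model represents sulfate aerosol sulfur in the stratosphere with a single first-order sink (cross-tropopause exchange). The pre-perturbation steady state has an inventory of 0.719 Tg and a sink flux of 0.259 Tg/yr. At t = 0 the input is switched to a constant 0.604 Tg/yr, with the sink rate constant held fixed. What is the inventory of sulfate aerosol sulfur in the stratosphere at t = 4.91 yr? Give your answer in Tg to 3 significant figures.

1.51 Tg

Residence time τ = M₀/F₀ = 2.776 yr. The eventual steady state is M_∞ = M₀·(F₁/F₀) = 0.719 × 0.604/0.259 = 1.6767 Tg.
The anomaly ΔM(t) = M(t) − M_∞ decays as ΔM₀·e^(−t/τ) with ΔM₀ = 0.719 − 1.6767 = −0.9577 Tg.
At t = 4.91 yr, e^(−t/τ) = e^(−1.769) = 0.1706, so ΔM = −0.1633 Tg and M = 1.6767 − 0.1633 = 1.5134 Tg.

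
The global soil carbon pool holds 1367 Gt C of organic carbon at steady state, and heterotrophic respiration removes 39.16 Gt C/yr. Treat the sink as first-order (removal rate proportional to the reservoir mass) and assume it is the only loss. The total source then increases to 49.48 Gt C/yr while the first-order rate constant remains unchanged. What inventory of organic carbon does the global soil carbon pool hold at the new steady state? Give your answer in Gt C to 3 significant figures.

1730 Gt C

Rate constant k = F/M = 39.16 / 1367 = 0.02865 yr⁻¹.
At the new steady state, source = k·M_new ⇒ M_new = 49.48 / 0.02865 = 1727 Gt C.
(Equivalently M_new = M × F_new/F_old = 1367 × 49.48/39.16.)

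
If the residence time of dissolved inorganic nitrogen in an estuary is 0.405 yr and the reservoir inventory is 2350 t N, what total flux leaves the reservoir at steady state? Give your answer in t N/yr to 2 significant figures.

5800 t N/yr

F = M / τ = 2350 / 0.405 = 5802 t N/yr.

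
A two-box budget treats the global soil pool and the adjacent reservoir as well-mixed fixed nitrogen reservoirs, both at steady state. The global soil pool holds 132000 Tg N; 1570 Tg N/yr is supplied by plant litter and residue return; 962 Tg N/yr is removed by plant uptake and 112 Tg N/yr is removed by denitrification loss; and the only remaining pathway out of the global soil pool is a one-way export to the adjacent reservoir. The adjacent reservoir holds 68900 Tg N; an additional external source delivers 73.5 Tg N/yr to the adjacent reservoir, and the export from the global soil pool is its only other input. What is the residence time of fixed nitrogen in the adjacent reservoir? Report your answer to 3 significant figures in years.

121 yr

Balance the global soil pool: ΣF_in = 1570.0 Tg N/yr.
Export to the adjacent reservoir = ΣF_in − (962 + 112) = 496.00 Tg N/yr.
Total input to the adjacent reservoir = 496.00 + 73.5 = 569.50 Tg N/yr; at steady state this equals its total output.
τ = M / F = 68900 / 569.50 = 121.0 yr.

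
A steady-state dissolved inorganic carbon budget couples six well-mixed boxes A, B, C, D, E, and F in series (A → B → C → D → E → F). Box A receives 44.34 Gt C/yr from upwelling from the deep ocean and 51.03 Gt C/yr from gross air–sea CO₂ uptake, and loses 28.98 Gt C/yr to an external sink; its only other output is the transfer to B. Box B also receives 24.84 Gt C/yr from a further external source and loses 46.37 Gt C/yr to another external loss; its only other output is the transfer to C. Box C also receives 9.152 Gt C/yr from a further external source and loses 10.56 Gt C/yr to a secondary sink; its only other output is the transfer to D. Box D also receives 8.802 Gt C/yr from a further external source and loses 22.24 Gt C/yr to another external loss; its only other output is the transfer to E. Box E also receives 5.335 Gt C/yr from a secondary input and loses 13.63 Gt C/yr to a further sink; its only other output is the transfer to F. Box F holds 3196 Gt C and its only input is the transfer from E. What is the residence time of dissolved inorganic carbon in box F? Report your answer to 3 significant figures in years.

Box A: F(A→B) = (44.34 + 51.03) − 28.98 = 66.390 Gt C/yr.
Box B: F(B→C) = (66.390 + 24.84) − 46.37 = 44.860 Gt C/yr.
Box C: F(C→D) = (44.860 + 9.152) − 10.56 = 43.452 Gt C/yr.
Box D: F(D→E) = (43.452 + 8.802) − 22.24 = 30.014 Gt C/yr.
Box E: F(E→F) = (30.014 + 5.335) − 13.63 = 21.719 Gt C/yr.
Box F throughput = its input = 21.719 Gt C/yr; τ = 3196 / 21.719 = 147.2 yr.

147 yr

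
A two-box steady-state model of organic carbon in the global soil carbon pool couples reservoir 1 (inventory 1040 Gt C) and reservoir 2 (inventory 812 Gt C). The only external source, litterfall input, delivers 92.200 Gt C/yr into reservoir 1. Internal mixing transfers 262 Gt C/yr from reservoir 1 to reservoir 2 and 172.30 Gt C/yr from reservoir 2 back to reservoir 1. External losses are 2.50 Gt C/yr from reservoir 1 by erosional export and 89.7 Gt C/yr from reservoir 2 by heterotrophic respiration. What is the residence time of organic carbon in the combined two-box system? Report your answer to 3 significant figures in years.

Residence time in the combined system uses the total inventory and the total *external* removal — internal exchanges between the two boxes cancel.
M_total = 1040 + 812 = 1852.0 Gt C.
ΣF_external_out = 2.50 + 89.7 = 92.200 Gt C/yr.
τ = M_total / ΣF_ext = 1852.0 / 92.200 = 20.09 yr.

20.1 yr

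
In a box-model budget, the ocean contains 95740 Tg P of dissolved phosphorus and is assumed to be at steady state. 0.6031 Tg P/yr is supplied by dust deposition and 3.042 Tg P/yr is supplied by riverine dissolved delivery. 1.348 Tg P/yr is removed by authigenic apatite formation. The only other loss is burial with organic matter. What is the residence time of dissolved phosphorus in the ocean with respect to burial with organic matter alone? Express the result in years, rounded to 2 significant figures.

42000 yr

At steady state ΣF_in = ΣF_out.
ΣF_in = 0.6031 + 3.042 = 3.6451 Tg P/yr.
Burial with organic matter flux = ΣF_in − (1.348) = 3.6451 − 1.348 = 2.297 Tg P/yr.
τ = M / F = 95740 / 2.297 = 41680 yr.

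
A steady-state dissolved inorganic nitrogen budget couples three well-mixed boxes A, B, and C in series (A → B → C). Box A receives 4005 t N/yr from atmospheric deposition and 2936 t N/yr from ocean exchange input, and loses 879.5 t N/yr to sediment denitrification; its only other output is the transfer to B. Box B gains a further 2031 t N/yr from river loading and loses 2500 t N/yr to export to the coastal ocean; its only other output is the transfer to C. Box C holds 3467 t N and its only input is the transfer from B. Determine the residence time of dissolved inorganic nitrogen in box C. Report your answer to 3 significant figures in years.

0.620 yr

Box A: F(A→B) = (4005 + 2936) − 879.5 = 6061.5 t N/yr.
Box B: F(B→C) = (6061.5 + 2031) − 2500 = 5592.5 t N/yr.
Box C throughput = its input = 5592.5 t N/yr; τ = 3467 / 5592.5 = 0.6199 yr.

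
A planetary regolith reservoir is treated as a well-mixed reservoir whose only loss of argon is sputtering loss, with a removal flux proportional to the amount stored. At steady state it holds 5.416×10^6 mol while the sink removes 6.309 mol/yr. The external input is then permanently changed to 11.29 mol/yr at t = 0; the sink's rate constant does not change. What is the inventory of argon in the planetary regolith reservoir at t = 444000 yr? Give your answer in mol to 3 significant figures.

τ = M₀/F₀ = 5.416×10^6/6.309 = 858500 yr; rate constant k = 1/τ.
New steady state M_∞ = F₁/k = F₁·τ = 11.29 × 858500 = 9.6920×10^6 mol.
M(t) = M_∞ + (M₀ − M_∞)·e^(−t/τ); t/τ = 444000/858500 = 0.5172, so e^(−t/τ) = 0.5962.
M(t) = 9.6920×10^6 − 4.276×10^6 × 0.5962 = 7.1427×10^6 mol.

7.14×10^6 mol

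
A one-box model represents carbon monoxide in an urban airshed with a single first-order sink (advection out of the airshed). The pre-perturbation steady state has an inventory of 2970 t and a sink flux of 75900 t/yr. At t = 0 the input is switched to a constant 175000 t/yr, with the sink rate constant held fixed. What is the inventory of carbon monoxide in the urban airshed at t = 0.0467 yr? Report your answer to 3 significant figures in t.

5670 t

Residence time τ = M₀/F₀ = 0.03913 yr. The eventual steady state is M_∞ = M₀·(F₁/F₀) = 2970 × 175000/75900 = 6847.8 t.
The anomaly ΔM(t) = M(t) − M_∞ decays as ΔM₀·e^(−t/τ) with ΔM₀ = 2970 − 6847.8 = −3878 t.
At t = 0.0467 yr, e^(−t/τ) = e^(−1.193) = 0.3032, so ΔM = −1176 t and M = 6847.8 − 1176 = 5672.2 t.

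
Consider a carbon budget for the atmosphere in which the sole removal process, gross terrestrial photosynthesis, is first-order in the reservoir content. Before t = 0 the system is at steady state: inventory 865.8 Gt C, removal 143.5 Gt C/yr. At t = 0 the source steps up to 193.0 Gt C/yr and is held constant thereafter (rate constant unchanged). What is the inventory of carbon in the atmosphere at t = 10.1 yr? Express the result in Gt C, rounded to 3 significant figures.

1110 Gt C

τ = M₀/F₀ = 865.8/143.5 = 6.033 yr; rate constant k = 1/τ.
New steady state M_∞ = F₁/k = F₁·τ = 193.0 × 6.033 = 1164.5 Gt C.
M(t) = M_∞ + (M₀ − M_∞)·e^(−t/τ); t/τ = 10.1/6.033 = 1.674, so e^(−t/τ) = 0.1875.
M(t) = 1164.5 − 298.7 × 0.1875 = 1108.5 Gt C.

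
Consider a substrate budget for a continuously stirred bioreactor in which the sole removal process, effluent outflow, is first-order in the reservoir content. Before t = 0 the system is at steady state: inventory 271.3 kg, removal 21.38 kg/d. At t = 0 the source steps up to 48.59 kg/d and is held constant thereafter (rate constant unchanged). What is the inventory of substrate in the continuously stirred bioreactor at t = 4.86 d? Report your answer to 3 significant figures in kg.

381 kg

τ = M₀/F₀ = 271.3/21.38 = 12.69 d; rate constant k = 1/τ.
New steady state M_∞ = F₁/k = F₁·τ = 48.59 × 12.69 = 616.58 kg.
M(t) = M_∞ + (M₀ − M_∞)·e^(−t/τ); t/τ = 4.86/12.69 = 0.3830, so e^(−t/τ) = 0.6818.
M(t) = 616.58 − 345.3 × 0.6818 = 381.16 kg.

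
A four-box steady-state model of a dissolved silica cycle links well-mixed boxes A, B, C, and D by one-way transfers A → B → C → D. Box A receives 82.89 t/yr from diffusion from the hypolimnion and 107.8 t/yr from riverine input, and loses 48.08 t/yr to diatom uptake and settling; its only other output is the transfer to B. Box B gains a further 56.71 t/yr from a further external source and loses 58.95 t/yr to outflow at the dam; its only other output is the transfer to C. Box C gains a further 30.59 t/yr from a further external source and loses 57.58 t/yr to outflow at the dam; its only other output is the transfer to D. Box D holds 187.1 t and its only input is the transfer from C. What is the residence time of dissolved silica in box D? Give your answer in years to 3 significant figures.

Box A: F(A→B) = (82.89 + 107.8) − 48.08 = 142.61 t/yr.
Box B: F(B→C) = (142.61 + 56.71) − 58.95 = 140.37 t/yr.
Box C: F(C→D) = (140.37 + 30.59) − 57.58 = 113.38 t/yr.
Box D throughput = its input = 113.38 t/yr; τ = 187.1 / 113.38 = 1.650 yr.

1.65 yr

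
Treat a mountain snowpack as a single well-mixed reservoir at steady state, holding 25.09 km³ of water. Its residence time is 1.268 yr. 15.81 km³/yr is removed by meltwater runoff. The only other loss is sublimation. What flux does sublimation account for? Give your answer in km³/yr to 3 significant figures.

3.98 km³/yr

Total removal F = M/τ = 25.09 / 1.268 = 19.79 km³/yr.
Sublimation = F − (15.81) = 19.79 − 15.81 = 3.977 km³/yr.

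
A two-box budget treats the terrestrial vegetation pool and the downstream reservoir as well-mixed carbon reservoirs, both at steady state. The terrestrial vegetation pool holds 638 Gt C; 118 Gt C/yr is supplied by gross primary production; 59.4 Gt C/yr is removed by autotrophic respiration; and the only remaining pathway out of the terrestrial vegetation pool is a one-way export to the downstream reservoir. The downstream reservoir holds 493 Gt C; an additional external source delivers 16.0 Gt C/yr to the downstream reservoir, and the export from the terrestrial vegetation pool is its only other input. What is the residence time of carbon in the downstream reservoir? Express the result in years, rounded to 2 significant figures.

6.6 yr

Balance the terrestrial vegetation pool: ΣF_in = 118.00 Gt C/yr.
Export to the downstream reservoir = ΣF_in − (59.4) = 58.600 Gt C/yr.
Total input to the downstream reservoir = 58.600 + 16.0 = 74.600 Gt C/yr; at steady state this equals its total output.
τ = M / F = 493 / 74.600 = 6.609 yr.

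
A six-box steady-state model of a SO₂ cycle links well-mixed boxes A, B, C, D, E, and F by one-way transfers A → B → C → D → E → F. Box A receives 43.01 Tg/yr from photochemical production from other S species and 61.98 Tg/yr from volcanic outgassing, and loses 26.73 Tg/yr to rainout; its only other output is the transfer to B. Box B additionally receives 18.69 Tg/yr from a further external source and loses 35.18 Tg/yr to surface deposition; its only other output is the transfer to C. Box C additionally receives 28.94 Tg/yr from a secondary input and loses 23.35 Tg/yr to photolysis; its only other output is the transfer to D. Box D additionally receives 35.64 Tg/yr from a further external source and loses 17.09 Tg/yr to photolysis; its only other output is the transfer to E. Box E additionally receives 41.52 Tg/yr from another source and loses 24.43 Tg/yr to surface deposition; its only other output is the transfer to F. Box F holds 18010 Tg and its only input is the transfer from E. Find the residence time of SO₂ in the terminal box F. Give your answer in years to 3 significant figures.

Box A: F(A→B) = (43.01 + 61.98) − 26.73 = 78.260 Tg/yr.
Box B: F(B→C) = (78.260 + 18.69) − 35.18 = 61.770 Tg/yr.
Box C: F(C→D) = (61.770 + 28.94) − 23.35 = 67.360 Tg/yr.
Box D: F(D→E) = (67.360 + 35.64) − 17.09 = 85.910 Tg/yr.
Box E: F(E→F) = (85.910 + 41.52) − 24.43 = 103.00 Tg/yr.
Box F throughput = its input = 103.00 Tg/yr; τ = 18010 / 103.00 = 174.9 yr.

175 yr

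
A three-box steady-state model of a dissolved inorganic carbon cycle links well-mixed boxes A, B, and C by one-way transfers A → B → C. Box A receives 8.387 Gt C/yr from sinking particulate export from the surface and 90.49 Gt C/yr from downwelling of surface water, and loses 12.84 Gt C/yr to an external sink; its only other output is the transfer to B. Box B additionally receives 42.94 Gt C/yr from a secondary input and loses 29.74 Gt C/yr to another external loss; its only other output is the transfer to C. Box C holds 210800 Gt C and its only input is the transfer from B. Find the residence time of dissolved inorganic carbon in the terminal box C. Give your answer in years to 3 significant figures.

Box A: F(A→B) = (8.387 + 90.49) − 12.84 = 86.037 Gt C/yr.
Box B: F(B→C) = (86.037 + 42.94) − 29.74 = 99.237 Gt C/yr.
Box C throughput = its input = 99.237 Gt C/yr; τ = 210800 / 99.237 = 2124 yr.

2120 yr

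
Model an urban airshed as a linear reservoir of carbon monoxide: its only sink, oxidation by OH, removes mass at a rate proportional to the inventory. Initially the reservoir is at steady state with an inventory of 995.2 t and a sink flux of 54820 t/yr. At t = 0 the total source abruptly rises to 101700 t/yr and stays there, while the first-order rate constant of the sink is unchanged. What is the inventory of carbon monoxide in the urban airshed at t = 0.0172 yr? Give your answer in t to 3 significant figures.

1520 t

The sink rate constant is k = F₀/M₀ = 54820/995.2 = 55.08 yr⁻¹.
Solving dM/dt = F₁ − kM with M(0) = M₀ gives M(t) = F₁/k + (M₀ − F₁/k)·e^(−kt).
F₁/k = 101700/55.08 = 1846.3 t; kt = 55.08 × 0.0172 = 0.9475, e^(−kt) = 0.3877.
M(0.0172) = 1846.3 + (995.2 − 1846.3) × 0.3877 = 1846.3 − 330.0 = 1516.3 t.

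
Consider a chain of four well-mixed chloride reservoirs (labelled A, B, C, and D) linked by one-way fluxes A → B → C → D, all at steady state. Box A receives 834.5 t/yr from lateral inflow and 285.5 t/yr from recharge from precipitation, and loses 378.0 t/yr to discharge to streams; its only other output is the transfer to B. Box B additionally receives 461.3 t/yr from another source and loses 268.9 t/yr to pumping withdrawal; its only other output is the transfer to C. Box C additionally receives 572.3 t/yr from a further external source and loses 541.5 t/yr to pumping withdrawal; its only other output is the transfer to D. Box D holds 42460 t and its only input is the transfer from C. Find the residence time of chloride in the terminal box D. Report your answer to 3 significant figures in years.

44.0 yr

Box A: F(A→B) = (834.5 + 285.5) − 378.0 = 742.00 t/yr.
Box B: F(B→C) = (742.00 + 461.3) − 268.9 = 934.40 t/yr.
Box C: F(C→D) = (934.40 + 572.3) − 541.5 = 965.20 t/yr.
Box D throughput = its input = 965.20 t/yr; τ = 42460 / 965.20 = 43.99 yr.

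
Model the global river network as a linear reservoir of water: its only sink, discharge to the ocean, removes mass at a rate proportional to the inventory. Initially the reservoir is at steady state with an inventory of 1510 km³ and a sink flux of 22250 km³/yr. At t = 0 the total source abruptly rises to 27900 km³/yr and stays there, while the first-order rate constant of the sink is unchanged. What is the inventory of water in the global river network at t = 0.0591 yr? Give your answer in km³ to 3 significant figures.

1730 km³

The sink rate constant is k = F₀/M₀ = 22250/1510 = 14.74 yr⁻¹.
Solving dM/dt = F₁ − kM with M(0) = M₀ gives M(t) = F₁/k + (M₀ − F₁/k)·e^(−kt).
F₁/k = 27900/14.74 = 1893.4 km³; kt = 14.74 × 0.0591 = 0.8708, e^(−kt) = 0.4186.
M(0.0591) = 1893.4 + (1510 − 1893.4) × 0.4186 = 1893.4 − 160.5 = 1732.9 km³.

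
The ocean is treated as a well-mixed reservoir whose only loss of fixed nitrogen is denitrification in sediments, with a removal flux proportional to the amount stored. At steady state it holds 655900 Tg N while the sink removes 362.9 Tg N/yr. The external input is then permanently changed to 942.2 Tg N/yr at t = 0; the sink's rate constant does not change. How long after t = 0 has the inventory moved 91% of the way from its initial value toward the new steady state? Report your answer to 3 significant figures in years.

τ = M₀/F₀ = 655900/362.9 = 1807 yr.
The remaining gap fraction is e^(−t/τ); 91% covered ⇒ e^(−t/τ) = 0.0900.
t = −τ ln(0.0900) = 1807 × 2.408 = 4352 yr.

4350 yr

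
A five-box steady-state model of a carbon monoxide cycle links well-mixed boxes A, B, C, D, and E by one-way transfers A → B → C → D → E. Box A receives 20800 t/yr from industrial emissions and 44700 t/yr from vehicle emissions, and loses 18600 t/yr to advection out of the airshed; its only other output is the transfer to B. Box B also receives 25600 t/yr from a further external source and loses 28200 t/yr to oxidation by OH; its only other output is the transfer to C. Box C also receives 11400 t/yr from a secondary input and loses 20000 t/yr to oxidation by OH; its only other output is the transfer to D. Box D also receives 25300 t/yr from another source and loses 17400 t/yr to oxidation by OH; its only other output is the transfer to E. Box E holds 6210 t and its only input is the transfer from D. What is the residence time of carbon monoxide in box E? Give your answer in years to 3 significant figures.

0.142 yr

Box A: F(A→B) = (20800 + 44700) − 18600 = 46900 t/yr.
Box B: F(B→C) = (46900 + 25600) − 28200 = 44300 t/yr.
Box C: F(C→D) = (44300 + 11400) − 20000 = 35700 t/yr.
Box D: F(D→E) = (35700 + 25300) − 17400 = 43600 t/yr.
Box E throughput = its input = 43600 t/yr; τ = 6210 / 43600 = 0.1424 yr.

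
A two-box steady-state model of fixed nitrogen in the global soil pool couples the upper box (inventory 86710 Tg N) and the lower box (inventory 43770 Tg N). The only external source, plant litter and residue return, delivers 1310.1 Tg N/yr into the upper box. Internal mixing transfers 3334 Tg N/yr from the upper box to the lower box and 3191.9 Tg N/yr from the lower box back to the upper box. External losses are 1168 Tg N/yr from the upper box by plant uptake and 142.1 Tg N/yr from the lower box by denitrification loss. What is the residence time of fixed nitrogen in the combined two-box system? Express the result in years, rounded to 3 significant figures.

99.6 yr

Residence time in the combined system uses the total inventory and the total *external* removal — internal exchanges between the two boxes cancel.
M_total = 86710 + 43770 = 130480 Tg N.
ΣF_external_out = 1168 + 142.1 = 1310.1 Tg N/yr.
τ = M_total / ΣF_ext = 130480 / 1310.1 = 99.60 yr.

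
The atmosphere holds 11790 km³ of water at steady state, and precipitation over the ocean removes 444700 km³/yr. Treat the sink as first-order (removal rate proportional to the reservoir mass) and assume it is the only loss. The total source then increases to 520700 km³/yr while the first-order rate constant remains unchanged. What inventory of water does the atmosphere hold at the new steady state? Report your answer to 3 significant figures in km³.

Rate constant k = F/M = 444700 / 11790 = 37.72 yr⁻¹.
At the new steady state, source = k·M_new ⇒ M_new = 520700 / 37.72 = 13800 km³.
(Equivalently M_new = M × F_new/F_old = 11790 × 520700/444700.)

13800 km³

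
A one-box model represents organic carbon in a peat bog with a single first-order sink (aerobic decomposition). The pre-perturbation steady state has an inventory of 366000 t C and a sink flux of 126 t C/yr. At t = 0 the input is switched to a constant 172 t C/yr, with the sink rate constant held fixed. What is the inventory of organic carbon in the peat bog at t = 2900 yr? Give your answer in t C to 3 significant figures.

The sink rate constant is k = F₀/M₀ = 126/366000 = 0.0003443 yr⁻¹.
Solving dM/dt = F₁ − kM with M(0) = M₀ gives M(t) = F₁/k + (M₀ − F₁/k)·e^(−kt).
F₁/k = 172/0.0003443 = 499620 t C; kt = 0.0003443 × 2900 = 0.9984, e^(−kt) = 0.3685.
M(2900) = 499620 + (366000 − 499620) × 0.3685 = 499620 − 49240 = 450380 t C.

450000 t C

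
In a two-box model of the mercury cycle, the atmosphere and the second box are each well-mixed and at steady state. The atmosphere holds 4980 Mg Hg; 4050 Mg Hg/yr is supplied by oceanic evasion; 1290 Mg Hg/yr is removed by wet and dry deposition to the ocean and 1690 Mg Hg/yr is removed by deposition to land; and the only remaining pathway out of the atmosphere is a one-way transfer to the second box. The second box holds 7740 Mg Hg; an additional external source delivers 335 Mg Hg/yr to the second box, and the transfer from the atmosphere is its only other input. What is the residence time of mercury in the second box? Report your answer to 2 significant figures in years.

Balance the atmosphere: ΣF_in = 4050.0 Mg Hg/yr.
Transfer to the second box = ΣF_in − (1290 + 1690) = 1070.0 Mg Hg/yr.
Total input to the second box = 1070.0 + 335 = 1405.0 Mg Hg/yr; at steady state this equals its total output.
τ = M / F = 7740 / 1405.0 = 5.509 yr.

5.5 yr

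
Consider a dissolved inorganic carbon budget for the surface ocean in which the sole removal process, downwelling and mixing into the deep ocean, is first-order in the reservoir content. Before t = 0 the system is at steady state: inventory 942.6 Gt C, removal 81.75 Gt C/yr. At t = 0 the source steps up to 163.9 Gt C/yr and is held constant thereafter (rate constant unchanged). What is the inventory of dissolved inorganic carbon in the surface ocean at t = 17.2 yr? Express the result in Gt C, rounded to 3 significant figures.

1680 Gt C

τ = M₀/F₀ = 942.6/81.75 = 11.53 yr; rate constant k = 1/τ.
New steady state M_∞ = F₁/k = F₁·τ = 163.9 × 11.53 = 1889.8 Gt C.
M(t) = M_∞ + (M₀ − M_∞)·e^(−t/τ); t/τ = 17.2/11.53 = 1.492, so e^(−t/τ) = 0.2250.
M(t) = 1889.8 − 947.2 × 0.2250 = 1676.7 Gt C.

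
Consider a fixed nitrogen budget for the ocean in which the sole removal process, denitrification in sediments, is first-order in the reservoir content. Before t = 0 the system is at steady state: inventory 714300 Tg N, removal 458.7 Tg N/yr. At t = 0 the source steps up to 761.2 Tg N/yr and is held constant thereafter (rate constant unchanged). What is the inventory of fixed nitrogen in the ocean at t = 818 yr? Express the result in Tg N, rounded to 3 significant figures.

The sink rate constant is k = F₀/M₀ = 458.7/714300 = 0.0006422 yr⁻¹.
Solving dM/dt = F₁ − kM with M(0) = M₀ gives M(t) = F₁/k + (M₀ − F₁/k)·e^(−kt).
F₁/k = 761.2/0.0006422 = 1.1854×10^6 Tg N; kt = 0.0006422 × 818 = 0.5253, e^(−kt) = 0.5914.
M(818) = 1.1854×10^6 + (714300 − 1.1854×10^6) × 0.5914 = 1.1854×10^6 − 278600 = 906780 Tg N.

907000 Tg N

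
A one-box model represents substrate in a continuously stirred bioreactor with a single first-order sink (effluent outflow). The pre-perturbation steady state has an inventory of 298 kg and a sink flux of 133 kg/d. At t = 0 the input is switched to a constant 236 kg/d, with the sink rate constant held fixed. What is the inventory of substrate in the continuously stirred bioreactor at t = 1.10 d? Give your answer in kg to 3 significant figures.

388 kg

τ = M₀/F₀ = 298/133 = 2.241 d; rate constant k = 1/τ.
New steady state M_∞ = F₁/k = F₁·τ = 236 × 2.241 = 528.78 kg.
M(t) = M_∞ + (M₀ − M_∞)·e^(−t/τ); t/τ = 1.10/2.241 = 0.4909, so e^(−t/τ) = 0.6121.
M(t) = 528.78 − 230.8 × 0.6121 = 387.53 kg.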